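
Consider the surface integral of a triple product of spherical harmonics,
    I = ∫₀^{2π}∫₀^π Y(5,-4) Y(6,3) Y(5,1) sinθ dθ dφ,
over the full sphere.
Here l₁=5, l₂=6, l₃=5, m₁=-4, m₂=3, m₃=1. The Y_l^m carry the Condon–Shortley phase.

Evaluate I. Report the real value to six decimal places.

Rules hold: Σm=0, L=16 even, 1≤5≤11.
N = 11·13·11 = 1573
Δ = 6!·4!·6!/17! = 1/28588560
Racah Σ t=1..5: t=1:−1/345600 t=2:+1/13824 t=3:−1/5184 t=4:+1/13824 t=5:−1/345600 = -7/129600
⇒ 3j(5 6 5; 0 0 0)² = 80/7293, sgn +1
Racah Σ t=5..6: t=5:−1/138240 t=6:+1/155520 = -1/1244160
⇒ 3j(5 6 5; -4 3 1)² = 3/9724, sgn -1
4πI² = N·(3j₀)²·(3jₘ)² = 20/3757
I = -1·√(0.0053234/4π) = -0.02058209

-0.020582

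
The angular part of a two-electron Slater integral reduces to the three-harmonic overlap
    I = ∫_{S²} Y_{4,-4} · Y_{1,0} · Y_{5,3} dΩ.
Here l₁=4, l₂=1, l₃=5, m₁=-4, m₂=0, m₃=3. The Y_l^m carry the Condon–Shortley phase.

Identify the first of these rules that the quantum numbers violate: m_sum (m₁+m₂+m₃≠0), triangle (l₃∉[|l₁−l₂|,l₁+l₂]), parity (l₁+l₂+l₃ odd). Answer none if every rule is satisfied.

m_sum

m₁+m₂+m₃ = -4 + 0 + 3 = -1  ✗
triangle: |4−1|=3 ≤ l₃=5 ≤ 4+1=5
parity: l₁+l₂+l₃ = 10 is even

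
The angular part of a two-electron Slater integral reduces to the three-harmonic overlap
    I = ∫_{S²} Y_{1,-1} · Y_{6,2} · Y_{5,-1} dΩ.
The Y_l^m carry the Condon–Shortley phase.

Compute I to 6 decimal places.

0.216205

m-sum 0 ✓  L=12 even ✓  5≤5≤7 ✓
Π(2lᵢ+1) = 3×13×11 = 429
triangle coeff Δ(1,6,5) = 1/858
Σ_t [1,1]: t=1:−1/14400 = -1/14400
(3j)²=6/143 [(1 6 5; 0 0 0)], sign=+1
Σ_t [2,2]: t=2:+1/34560 = 1/34560
(3j)²=14/429 [(1 6 5; -1 2 -1)], sign=+1
⇒ 4πI² = 84/143
I = (+1)√(84/143/(4π)) = 0.21620548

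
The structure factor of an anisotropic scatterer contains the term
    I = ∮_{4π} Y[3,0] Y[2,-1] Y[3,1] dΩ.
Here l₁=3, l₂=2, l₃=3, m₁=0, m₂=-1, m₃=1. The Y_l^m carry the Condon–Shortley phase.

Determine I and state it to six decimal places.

-0.059471

Checks pass: Σm=0; 8 even; l₃=3∈[1,5].
(2·3+1)(2·2+1)(2·3+1) = 245
Δ: 2! 4! 2! / 9! → 1/3780
sum: t=0:+1/24 t=1:−1/4 t=2:+1/24 = -1/6
3j²(3 2 3; 0 0 0) = Δ·Π!·Σ² = 4/105  (sign +1)
sum: t=0:+1/12 t=1:−1/8 = -1/24
3j²(3 2 3; 0 -1 1) = Δ·Π!·Σ² = 1/210  (sign -1)
combine: 4πI² = 245·4/105·1/210 = 2/45
take √, sign -1: I = -0.05947080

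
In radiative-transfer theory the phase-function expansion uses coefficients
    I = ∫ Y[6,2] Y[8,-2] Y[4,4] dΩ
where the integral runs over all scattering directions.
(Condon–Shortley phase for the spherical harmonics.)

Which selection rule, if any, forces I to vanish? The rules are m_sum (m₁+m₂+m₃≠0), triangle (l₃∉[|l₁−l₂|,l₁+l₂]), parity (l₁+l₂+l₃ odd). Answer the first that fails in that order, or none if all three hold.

m_sum

Σmᵢ = 4  ✗
l₃∈[|l₁−l₂|,l₁+l₂]=[2,14], have l₃=4
Σlᵢ = 18 ⇒ even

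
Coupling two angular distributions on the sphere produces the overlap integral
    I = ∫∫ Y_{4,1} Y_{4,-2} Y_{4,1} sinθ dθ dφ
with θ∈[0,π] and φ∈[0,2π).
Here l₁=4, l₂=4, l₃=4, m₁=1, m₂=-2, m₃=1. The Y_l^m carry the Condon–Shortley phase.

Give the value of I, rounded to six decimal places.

Checks pass: Σm=0; 12 even; l₃=4∈[0,8].
(2·4+1)(2·4+1)(2·4+1) = 729
Δ: 4! 4! 4! / 13! → 1/450450
sum: t=0:+1/13824 t=1:−1/216 t=2:+1/64 t=3:−1/216 t=4:+1/13824 = 5/768
3j²(4 4 4; 0 0 0) = Δ·Π!·Σ² = 18/1001  (sign +1)
sum: t=0:+1/576 t=1:−1/144 t=2:+1/576 = -1/288
3j²(4 4 4; 1 -2 1) = Δ·Π!·Σ² = 20/1001  (sign +1)
combine: 4πI² = 729·18/1001·20/1001 = 262440/1002001
take √, sign +1: I = 0.14436968

0.144370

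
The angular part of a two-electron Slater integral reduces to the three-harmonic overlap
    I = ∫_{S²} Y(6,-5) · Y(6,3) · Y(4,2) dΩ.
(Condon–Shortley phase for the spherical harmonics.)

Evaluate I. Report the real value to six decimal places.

-0.147064

m-sum 0 ✓  L=16 even ✓  0≤4≤12 ✓
Π(2lᵢ+1) = 13×13×9 = 1521
triangle coeff Δ(6,6,4) = 1/15315300
Σ_t [2,6]: t=2:+1/829440 t=3:−1/25920 t=4:+1/9216 t=5:−1/25920 t=6:+1/829440 = 7/207360
(3j)²=28/2431 [(6 6 4; 0 0 0)], sign=+1
Σ_t [7,8]: t=7:−1/483840 t=8:+1/1451520 = -1/725760
(3j)²=24/1547 [(6 6 4; -5 3 2)], sign=-1
⇒ 4πI² = 864/3179
I = (-1)√(864/3179/(4π)) = -0.14706410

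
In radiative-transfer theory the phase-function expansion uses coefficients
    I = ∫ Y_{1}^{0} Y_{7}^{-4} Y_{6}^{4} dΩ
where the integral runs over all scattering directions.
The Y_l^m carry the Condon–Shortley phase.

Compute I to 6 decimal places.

Checks pass: Σm=0; 14 even; l₃=6∈[6,8].
(2·1+1)(2·7+1)(2·6+1) = 585
Δ: 2! 0! 12! / 15! → 1/1365
sum: t=1:−1/518400 = -1/518400
3j²(1 7 6; 0 0 0) = Δ·Π!·Σ² = 7/195  (sign -1)
sum: t=1:−1/7257600 = -1/7257600
3j²(1 7 6; 0 -4 4) = Δ·Π!·Σ² = 11/455  (sign -1)
combine: 4πI² = 585·7/195·11/455 = 33/65
take √, sign +1: I = 0.20099968

0.201000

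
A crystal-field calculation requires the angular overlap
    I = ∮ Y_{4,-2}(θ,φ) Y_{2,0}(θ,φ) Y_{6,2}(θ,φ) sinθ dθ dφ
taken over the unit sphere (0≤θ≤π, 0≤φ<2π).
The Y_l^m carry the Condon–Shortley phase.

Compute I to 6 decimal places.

Checks pass: Σm=0; 12 even; l₃=6∈[2,6].
(2·4+1)(2·2+1)(2·6+1) = 585
Δ: 0! 8! 4! / 13! → 1/6435
sum: t=0:+1/2304 = 1/2304
3j²(4 2 6; 0 0 0) = Δ·Π!·Σ² = 5/143  (sign +1)
sum: t=0:+1/5760 = 1/5760
3j²(4 2 6; -2 0 2) = Δ·Π!·Σ² = 56/2145  (sign +1)
combine: 4πI² = 585·5/143·56/2145 = 840/1573
take √, sign +1: I = 0.20614383

0.206144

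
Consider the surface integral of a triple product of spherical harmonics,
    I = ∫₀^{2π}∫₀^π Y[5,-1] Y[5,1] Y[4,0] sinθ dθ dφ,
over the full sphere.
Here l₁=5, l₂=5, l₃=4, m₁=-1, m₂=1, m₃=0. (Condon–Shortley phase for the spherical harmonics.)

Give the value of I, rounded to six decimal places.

-0.086798

m-sum 0 ✓  L=14 even ✓  0≤4≤10 ✓
Π(2lᵢ+1) = 11×11×9 = 1089
triangle coeff Δ(5,5,4) = 1/3153150
Σ_t [1,5]: t=1:−1/69120 t=2:+1/1728 t=3:−1/576 t=4:+1/1728 t=5:−1/69120 = -7/11520
(3j)²=2/143 [(5 5 4; 0 0 0)], sign=-1
Σ_t [2,6]: t=2:+1/27648 t=3:−1/1296 t=4:+1/768 t=5:−1/4320 t=6:+1/414720 = 7/20736
(3j)²=8/1287 [(5 5 4; -1 1 0)], sign=+1
⇒ 4πI² = 16/169
I = (-1)√(16/169/(4π)) = -0.08679840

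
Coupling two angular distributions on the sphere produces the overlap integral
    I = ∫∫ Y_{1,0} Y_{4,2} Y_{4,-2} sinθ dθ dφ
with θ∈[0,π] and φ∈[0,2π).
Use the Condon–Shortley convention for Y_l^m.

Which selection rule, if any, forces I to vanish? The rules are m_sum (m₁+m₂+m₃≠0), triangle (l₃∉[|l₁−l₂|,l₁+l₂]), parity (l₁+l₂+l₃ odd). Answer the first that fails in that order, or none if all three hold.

m₁+m₂+m₃ = 0 + 2 − 2 = 0  ✓
triangle: |1−4|=3 ≤ l₃=4 ≤ 1+4=5  ✓
parity: l₁+l₂+l₃ = 9 is odd  ✗

parity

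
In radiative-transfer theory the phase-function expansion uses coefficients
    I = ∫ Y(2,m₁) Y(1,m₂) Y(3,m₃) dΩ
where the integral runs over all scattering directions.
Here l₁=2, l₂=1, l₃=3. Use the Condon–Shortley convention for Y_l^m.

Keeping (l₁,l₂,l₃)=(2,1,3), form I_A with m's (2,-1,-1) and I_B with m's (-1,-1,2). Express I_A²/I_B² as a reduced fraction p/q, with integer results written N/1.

1/10

Same 2,1,3: normalisation and zero-m 3j drop out of the ratio.
A: Δ: 0! 4! 2! / 7! → 1/105; sum: t=0:+1/48 = 1/48; 3j²(2 1 3; 2 -1 -1) = Δ·Π!·Σ² = 1/105  (sign +1)
B: Δ: 0! 4! 2! / 7! → 1/105; sum: t=0:+1/12 = 1/12; 3j²(2 1 3; -1 -1 2) = Δ·Π!·Σ² = 2/21  (sign -1)
I_A²/I_B² = (1/105)/(2/21) = 1/10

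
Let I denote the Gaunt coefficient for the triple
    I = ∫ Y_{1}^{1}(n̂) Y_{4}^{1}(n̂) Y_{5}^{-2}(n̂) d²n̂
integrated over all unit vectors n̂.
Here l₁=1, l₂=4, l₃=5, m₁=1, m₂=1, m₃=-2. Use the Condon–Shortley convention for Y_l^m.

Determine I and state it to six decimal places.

Checks pass: Σm=0; 10 even; l₃=5∈[3,5].
(2·1+1)(2·4+1)(2·5+1) = 297
Δ: 0! 2! 8! / 11! → 1/495
sum: t=0:+1/576 = 1/576
3j²(1 4 5; 0 0 0) = Δ·Π!·Σ² = 5/99  (sign -1)
sum: t=0:+1/1440 = 1/1440
3j²(1 4 5; 1 1 -2) = Δ·Π!·Σ² = 7/165  (sign -1)
combine: 4πI² = 297·5/99·7/165 = 7/11
take √, sign +1: I = 0.22503380

0.225034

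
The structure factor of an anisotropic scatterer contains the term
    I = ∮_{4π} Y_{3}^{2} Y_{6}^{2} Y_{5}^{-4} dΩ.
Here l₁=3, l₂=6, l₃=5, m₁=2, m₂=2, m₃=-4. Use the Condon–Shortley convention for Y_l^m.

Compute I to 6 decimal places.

-0.139560

Checks pass: Σm=0; 14 even; l₃=5∈[3,9].
(2·3+1)(2·6+1)(2·5+1) = 1001
Δ: 4! 2! 8! / 15! → 1/675675
sum: t=1:−1/8640 t=2:+1/2304 t=3:−1/8640 = 7/34560
3j²(3 6 5; 0 0 0) = Δ·Π!·Σ² = 7/429  (sign -1)
sum: t=0:+1/967680 t=1:−1/60480 = -1/64512
3j²(3 6 5; 2 2 -4) = Δ·Π!·Σ² = 15/1001  (sign +1)
combine: 4πI² = 1001·7/429·15/1001 = 35/143
take √, sign -1: I = -0.13956004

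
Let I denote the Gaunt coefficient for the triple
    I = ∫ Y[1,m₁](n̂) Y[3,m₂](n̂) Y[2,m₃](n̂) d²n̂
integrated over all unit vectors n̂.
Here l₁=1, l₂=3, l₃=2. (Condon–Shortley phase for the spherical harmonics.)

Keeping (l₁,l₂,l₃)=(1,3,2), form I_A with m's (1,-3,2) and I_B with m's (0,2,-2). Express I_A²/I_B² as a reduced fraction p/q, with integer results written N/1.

l's match ⇒ only the (l;m) 3-j factors differ between A and B.
A: triangle coeff Δ(1,3,2) = 1/105; Σ_t [0,0]: t=0:+1/48 = 1/48; (3j)²=1/7 [(1 3 2; 1 -3 2)], sign=+1
B: triangle coeff Δ(1,3,2) = 1/105; Σ_t [1,1]: t=1:−1/24 = -1/24; (3j)²=1/21 [(1 3 2; 0 2 -2)], sign=-1
I_A²/I_B² = (1/7)/(1/21) = 3/1

3/1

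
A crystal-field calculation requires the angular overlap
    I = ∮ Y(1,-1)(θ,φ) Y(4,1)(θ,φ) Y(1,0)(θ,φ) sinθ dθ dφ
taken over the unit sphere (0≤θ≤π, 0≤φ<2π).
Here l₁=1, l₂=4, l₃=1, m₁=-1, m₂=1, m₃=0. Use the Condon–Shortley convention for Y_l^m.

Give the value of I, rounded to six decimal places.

0.000000

triangle: need 3≤l₃≤5, have 1; I=0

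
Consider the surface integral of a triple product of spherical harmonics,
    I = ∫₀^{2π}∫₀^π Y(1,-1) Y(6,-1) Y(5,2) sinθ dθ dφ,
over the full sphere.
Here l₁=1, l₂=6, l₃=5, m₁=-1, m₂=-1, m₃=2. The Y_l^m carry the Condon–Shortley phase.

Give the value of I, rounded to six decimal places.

m-sum 0 ✓  L=12 even ✓  5≤5≤7 ✓
Π(2lᵢ+1) = 3×13×11 = 429
triangle coeff Δ(1,6,5) = 1/858
Σ_t [1,1]: t=1:−1/14400 = -1/14400
(3j)²=6/143 [(1 6 5; 0 0 0)], sign=+1
Σ_t [2,2]: t=2:+1/60480 = 1/60480
(3j)²=5/429 [(1 6 5; -1 -1 2)], sign=-1
⇒ 4πI² = 30/143
I = (-1)√(30/143/(4π)) = -0.12920749

-0.129207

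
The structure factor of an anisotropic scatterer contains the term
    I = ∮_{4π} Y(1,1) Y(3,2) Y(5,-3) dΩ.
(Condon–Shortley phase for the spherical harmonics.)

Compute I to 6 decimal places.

0.000000

l₃=5 ∉ [2,4] — triangle fails ⇒ I = 0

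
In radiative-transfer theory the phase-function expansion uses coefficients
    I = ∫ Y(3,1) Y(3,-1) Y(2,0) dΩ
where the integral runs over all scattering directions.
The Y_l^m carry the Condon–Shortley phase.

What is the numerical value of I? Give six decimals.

Checks pass: Σm=0; 8 even; l₃=2∈[0,6].
(2·3+1)(2·3+1)(2·2+1) = 245
Δ: 4! 2! 2! / 9! → 1/3780
sum: t=1:−1/24 t=2:+1/4 t=3:−1/24 = 1/6
3j²(3 3 2; 0 0 0) = Δ·Π!·Σ² = 4/105  (sign +1)
sum: t=0:+1/96 t=1:−1/6 t=2:+1/16 = -3/32
3j²(3 3 2; 1 -1 0) = Δ·Π!·Σ² = 3/140  (sign -1)
combine: 4πI² = 245·4/105·3/140 = 1/5
take √, sign -1: I = -0.12615663

-0.126157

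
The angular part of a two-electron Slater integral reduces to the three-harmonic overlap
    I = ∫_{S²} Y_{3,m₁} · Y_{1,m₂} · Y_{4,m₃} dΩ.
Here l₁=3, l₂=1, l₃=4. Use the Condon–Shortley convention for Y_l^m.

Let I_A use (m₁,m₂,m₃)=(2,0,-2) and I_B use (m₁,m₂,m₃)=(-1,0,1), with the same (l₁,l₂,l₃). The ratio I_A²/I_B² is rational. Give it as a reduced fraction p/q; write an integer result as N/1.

Shared (l₁,l₂,l₃)=(3,1,4): N and (l;000)² cancel in I_A²/I_B².
A: Δ = 0!·6!·2!/9! = 1/252; Racah Σ t=0..0: t=0:+1/120 = 1/120; ⇒ 3j(3 1 4; 2 0 -2)² = 1/21, sgn +1
B: Δ = 0!·6!·2!/9! = 1/252; Racah Σ t=0..0: t=0:+1/48 = 1/48; ⇒ 3j(3 1 4; -1 0 1)² = 5/84, sgn -1
I_A²/I_B² = (1/21)/(5/84) = 4/5

4/5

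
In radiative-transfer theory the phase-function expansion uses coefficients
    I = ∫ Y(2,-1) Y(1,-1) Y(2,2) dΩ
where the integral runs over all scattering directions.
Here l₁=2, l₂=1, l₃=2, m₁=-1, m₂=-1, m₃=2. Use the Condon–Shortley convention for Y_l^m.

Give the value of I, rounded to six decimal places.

L=5 odd ⇒ parity kills the (l;000) factor ⇒ I = 0

0.000000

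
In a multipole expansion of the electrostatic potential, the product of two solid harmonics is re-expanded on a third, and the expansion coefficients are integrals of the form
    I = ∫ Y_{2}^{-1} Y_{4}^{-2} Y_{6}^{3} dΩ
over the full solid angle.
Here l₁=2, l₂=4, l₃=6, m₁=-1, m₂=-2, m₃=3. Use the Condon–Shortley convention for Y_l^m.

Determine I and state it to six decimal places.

-0.252474

Checks pass: Σm=0; 12 even; l₃=6∈[2,6].
(2·2+1)(2·4+1)(2·6+1) = 585
Δ: 0! 4! 8! / 13! → 1/6435
sum: t=0:+1/2304 = 1/2304
3j²(2 4 6; 0 0 0) = Δ·Π!·Σ² = 5/143  (sign +1)
sum: t=0:+1/8640 = 1/8640
3j²(2 4 6; -1 -2 3) = Δ·Π!·Σ² = 28/715  (sign -1)
combine: 4πI² = 585·5/143·28/715 = 1260/1573
take √, sign -1: I = -0.25247360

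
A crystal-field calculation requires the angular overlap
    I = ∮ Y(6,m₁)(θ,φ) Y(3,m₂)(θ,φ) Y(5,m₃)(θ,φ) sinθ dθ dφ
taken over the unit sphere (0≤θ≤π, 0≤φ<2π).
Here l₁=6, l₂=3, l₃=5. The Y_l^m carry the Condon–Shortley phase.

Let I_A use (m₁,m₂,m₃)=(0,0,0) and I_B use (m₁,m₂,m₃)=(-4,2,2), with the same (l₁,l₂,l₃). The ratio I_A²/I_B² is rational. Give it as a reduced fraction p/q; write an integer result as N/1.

l's match ⇒ only the (l;m) 3-j factors differ between A and B.
A: triangle coeff Δ(6,3,5) = 1/675675; Σ_t [1,3]: t=1:−1/8640 t=2:+1/2304 t=3:−1/8640 = 7/34560; (3j)²=7/429 [(6 3 5; 0 0 0)], sign=-1
B: triangle coeff Δ(6,3,5) = 1/675675; Σ_t [3,4]: t=3:−1/60480 t=4:+1/34560 = 1/80640; (3j)²=6/1001 [(6 3 5; -4 2 2)], sign=-1
I_A²/I_B² = (7/429)/(6/1001) = 49/18

49/18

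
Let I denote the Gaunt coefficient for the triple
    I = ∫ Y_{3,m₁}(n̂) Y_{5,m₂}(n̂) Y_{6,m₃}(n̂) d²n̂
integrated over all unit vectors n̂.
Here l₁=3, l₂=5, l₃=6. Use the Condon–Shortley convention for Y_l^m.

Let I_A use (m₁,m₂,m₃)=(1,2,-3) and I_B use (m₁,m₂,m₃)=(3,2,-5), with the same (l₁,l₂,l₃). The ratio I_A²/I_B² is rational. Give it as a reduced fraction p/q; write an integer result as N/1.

Shared (l₁,l₂,l₃)=(3,5,6): N and (l;000)² cancel in I_A²/I_B².
A: Δ = 2!·4!·8!/15! = 1/675675; Racah Σ t=0..2: t=0:+1/40320 t=1:−1/8640 t=2:+1/34560 = -1/16128; ⇒ 3j(3 5 6; 1 2 -3)² = 18/1001, sgn +1
B: Δ = 2!·4!·8!/15! = 1/675675; Racah Σ t=0..0: t=0:+1/241920 = 1/241920; ⇒ 3j(3 5 6; 3 2 -5)² = 2/91, sgn -1
I_A²/I_B² = (18/1001)/(2/91) = 9/11

9/11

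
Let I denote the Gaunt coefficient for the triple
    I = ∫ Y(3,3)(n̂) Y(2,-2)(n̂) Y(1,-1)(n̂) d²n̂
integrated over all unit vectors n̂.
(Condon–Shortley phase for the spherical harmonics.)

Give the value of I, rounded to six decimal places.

-0.319865

Rules hold: Σm=0, L=6 even, 1≤1≤5.
N = 7·5·3 = 105
Δ = 4!·2!·0!/7! = 1/105
Racah Σ t=2..2: t=2:+1/4 = 1/4
⇒ 3j(3 2 1; 0 0 0)² = 3/35, sgn -1
Racah Σ t=0..0: t=0:+1/48 = 1/48
⇒ 3j(3 2 1; 3 -2 -1)² = 1/7, sgn +1
4πI² = N·(3j₀)²·(3jₘ)² = 9/7
I = -1·√(1.28571/4π) = -0.31986543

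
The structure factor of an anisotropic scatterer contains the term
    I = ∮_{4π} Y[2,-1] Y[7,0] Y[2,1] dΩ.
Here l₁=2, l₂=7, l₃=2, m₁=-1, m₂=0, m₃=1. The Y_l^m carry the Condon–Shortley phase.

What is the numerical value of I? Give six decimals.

|2−7|≤2≤2+7 violated ⇒ I = 0

0.000000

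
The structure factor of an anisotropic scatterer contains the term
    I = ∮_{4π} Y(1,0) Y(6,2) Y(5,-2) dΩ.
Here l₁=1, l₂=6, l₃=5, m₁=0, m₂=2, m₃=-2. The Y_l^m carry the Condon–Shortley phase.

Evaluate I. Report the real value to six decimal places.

Checks pass: Σm=0; 12 even; l₃=5∈[5,7].
(2·1+1)(2·6+1)(2·5+1) = 429
Δ: 2! 0! 10! / 13! → 1/858
sum: t=1:−1/14400 = -1/14400
3j²(1 6 5; 0 0 0) = Δ·Π!·Σ² = 6/143  (sign +1)
sum: t=1:−1/30240 = -1/30240
3j²(1 6 5; 0 2 -2) = Δ·Π!·Σ² = 16/429  (sign +1)
combine: 4πI² = 429·6/143·16/429 = 96/143
take √, sign +1: I = 0.23113338

0.231133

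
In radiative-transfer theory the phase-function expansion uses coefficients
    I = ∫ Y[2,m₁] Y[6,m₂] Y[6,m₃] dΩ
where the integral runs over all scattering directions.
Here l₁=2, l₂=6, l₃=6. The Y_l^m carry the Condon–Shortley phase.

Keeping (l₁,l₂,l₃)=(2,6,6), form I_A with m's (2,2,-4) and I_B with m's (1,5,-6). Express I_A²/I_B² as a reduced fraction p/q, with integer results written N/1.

90/121

l's match ⇒ only the (l;m) 3-j factors differ between A and B.
A: triangle coeff Δ(2,6,6) = 1/90090; Σ_t [0,0]: t=0:+1/322560 = 1/322560; (3j)²=18/1001 [(2 6 6; 2 2 -4)], sign=+1
B: triangle coeff Δ(2,6,6) = 1/90090; Σ_t [1,1]: t=1:−1/7257600 = -1/7257600; (3j)²=11/455 [(2 6 6; 1 5 -6)], sign=-1
I_A²/I_B² = (18/1001)/(11/455) = 90/121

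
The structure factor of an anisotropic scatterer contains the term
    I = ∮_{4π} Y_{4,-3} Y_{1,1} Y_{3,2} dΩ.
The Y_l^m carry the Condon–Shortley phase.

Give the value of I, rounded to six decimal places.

m-sum 0 ✓  L=8 even ✓  3≤3≤5 ✓
Π(2lᵢ+1) = 9×3×7 = 189
triangle coeff Δ(4,1,3) = 1/252
Σ_t [1,1]: t=1:−1/36 = -1/36
(3j)²=4/63 [(4 1 3; 0 0 0)], sign=+1
Σ_t [2,2]: t=2:+1/240 = 1/240
(3j)²=1/12 [(4 1 3; -3 1 2)], sign=-1
⇒ 4πI² = 1/1
I = (-1)√(1/1/(4π)) = -0.28209479

-0.282095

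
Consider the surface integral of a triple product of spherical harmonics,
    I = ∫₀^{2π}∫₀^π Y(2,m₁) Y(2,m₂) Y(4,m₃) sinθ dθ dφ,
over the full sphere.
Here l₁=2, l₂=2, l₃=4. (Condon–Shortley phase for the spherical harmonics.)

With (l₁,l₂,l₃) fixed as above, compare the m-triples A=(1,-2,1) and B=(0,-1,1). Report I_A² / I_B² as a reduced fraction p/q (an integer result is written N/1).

1/6

Same 2,2,4: normalisation and zero-m 3j drop out of the ratio.
A: Δ: 0! 4! 4! / 9! → 1/630; sum: t=0:+1/144 = 1/144; 3j²(2 2 4; 1 -2 1) = Δ·Π!·Σ² = 1/126  (sign -1)
B: Δ: 0! 4! 4! / 9! → 1/630; sum: t=0:+1/24 = 1/24; 3j²(2 2 4; 0 -1 1) = Δ·Π!·Σ² = 1/21  (sign -1)
I_A²/I_B² = (1/126)/(1/21) = 1/6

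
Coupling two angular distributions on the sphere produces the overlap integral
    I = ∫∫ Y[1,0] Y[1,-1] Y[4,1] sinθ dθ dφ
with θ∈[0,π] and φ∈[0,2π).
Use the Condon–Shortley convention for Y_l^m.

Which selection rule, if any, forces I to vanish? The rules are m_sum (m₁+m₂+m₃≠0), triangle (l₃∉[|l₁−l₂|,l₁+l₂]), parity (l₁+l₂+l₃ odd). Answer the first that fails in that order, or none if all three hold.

triangle

m₁+m₂+m₃ = 0 − 1 + 1 = 0  ✓
triangle: |1−1|=0 ≤ l₃=4 ≤ 1+1=2  ✗
parity: l₁+l₂+l₃ = 6 is even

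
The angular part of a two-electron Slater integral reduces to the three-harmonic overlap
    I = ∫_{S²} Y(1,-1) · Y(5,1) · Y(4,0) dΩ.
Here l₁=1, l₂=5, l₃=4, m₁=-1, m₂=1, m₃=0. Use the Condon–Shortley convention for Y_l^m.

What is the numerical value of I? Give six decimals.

-0.190188

m-sum 0 ✓  L=10 even ✓  4≤4≤6 ✓
Π(2lᵢ+1) = 3×11×9 = 297
triangle coeff Δ(1,5,4) = 1/495
Σ_t [1,1]: t=1:−1/576 = -1/576
(3j)²=5/99 [(1 5 4; 0 0 0)], sign=-1
Σ_t [2,2]: t=2:+1/1152 = 1/1152
(3j)²=1/33 [(1 5 4; -1 1 0)], sign=+1
⇒ 4πI² = 5/11
I = (-1)√(5/11/(4π)) = -0.19018827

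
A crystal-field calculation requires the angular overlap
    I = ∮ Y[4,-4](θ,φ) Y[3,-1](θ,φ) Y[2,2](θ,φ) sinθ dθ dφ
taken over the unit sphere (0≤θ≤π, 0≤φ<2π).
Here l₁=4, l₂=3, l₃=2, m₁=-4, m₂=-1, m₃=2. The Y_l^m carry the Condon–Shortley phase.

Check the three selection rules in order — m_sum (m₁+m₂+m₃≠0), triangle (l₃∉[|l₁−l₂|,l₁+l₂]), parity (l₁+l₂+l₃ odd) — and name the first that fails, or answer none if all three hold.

m₁+m₂+m₃ = -4 − 1 + 2 = -3  ✗
triangle: |4−3|=1 ≤ l₃=2 ≤ 4+3=7
parity: l₁+l₂+l₃ = 9 is odd

m_sum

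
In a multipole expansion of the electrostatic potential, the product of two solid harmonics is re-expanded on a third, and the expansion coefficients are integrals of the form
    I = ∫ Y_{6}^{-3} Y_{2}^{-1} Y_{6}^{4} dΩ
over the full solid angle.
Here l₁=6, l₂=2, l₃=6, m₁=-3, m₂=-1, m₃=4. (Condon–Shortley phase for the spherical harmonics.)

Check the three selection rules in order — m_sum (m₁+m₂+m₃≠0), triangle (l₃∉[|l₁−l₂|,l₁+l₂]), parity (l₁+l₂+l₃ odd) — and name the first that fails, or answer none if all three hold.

none

azimuthal sum: -3 − 1 + 4 = 0  ✓
4 ≤ 6 ≤ 8 (triangle on l)  ✓
L = 6 + 2 + 6 = 14 (even)  ✓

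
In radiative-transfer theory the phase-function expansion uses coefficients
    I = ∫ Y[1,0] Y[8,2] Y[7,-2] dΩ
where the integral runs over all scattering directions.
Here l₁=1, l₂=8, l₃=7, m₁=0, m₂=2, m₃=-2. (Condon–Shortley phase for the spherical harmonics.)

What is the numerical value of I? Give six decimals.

Rules hold: Σm=0, L=16 even, 7≤7≤9.
N = 3·17·15 = 765
Δ = 2!·0!·14!/17! = 1/2040
Racah Σ t=1..1: t=1:−1/25401600 = -1/25401600
⇒ 3j(1 8 7; 0 0 0)² = 8/255, sgn +1
Racah Σ t=1..1: t=1:−1/43545600 = -1/43545600
⇒ 3j(1 8 7; 0 2 -2)² = 1/34, sgn +1
4πI² = N·(3j₀)²·(3jₘ)² = 12/17
I = +1·√(0.705882/4π) = 0.23700703

0.237007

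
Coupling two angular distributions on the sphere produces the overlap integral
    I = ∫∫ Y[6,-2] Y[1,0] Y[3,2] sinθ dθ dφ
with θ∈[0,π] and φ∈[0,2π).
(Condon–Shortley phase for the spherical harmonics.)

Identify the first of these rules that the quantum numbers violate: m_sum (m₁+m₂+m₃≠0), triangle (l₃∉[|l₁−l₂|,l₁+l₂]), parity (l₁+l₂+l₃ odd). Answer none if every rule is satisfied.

Σmᵢ = 0  ✓
l₃∈[|l₁−l₂|,l₁+l₂]=[5,7], have l₃=3  ✗
Σlᵢ = 10 ⇒ even

triangle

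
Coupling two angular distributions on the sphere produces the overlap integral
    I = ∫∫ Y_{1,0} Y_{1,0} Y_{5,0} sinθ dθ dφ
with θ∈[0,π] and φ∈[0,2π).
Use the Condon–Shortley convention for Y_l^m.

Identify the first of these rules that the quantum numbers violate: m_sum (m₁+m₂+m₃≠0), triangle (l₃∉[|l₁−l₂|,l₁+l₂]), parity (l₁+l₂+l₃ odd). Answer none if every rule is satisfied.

Σmᵢ = 0  ✓
l₃∈[|l₁−l₂|,l₁+l₂]=[0,2], have l₃=5  ✗
Σlᵢ = 7 ⇒ odd

triangle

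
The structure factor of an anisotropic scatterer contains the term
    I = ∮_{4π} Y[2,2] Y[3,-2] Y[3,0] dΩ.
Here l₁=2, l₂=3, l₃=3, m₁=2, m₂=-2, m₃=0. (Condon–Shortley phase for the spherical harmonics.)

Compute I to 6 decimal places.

-0.188063

Checks pass: Σm=0; 8 even; l₃=3∈[1,5].
(2·2+1)(2·3+1)(2·3+1) = 245
Δ: 2! 2! 4! / 9! → 1/3780
sum: t=0:+1/24 t=1:−1/4 t=2:+1/24 = -1/6
3j²(2 3 3; 0 0 0) = Δ·Π!·Σ² = 4/105  (sign +1)
sum: t=0:+1/24 = 1/24
3j²(2 3 3; 2 -2 0) = Δ·Π!·Σ² = 1/21  (sign -1)
combine: 4πI² = 245·4/105·1/21 = 4/9
take √, sign -1: I = -0.18806319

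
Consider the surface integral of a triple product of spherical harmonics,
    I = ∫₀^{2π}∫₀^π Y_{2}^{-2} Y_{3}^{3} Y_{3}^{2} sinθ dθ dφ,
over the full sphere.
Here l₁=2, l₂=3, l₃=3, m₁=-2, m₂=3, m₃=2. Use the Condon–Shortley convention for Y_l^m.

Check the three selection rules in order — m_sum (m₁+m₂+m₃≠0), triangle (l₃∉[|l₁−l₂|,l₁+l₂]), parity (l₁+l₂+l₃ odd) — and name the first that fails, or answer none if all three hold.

Σmᵢ = 3  ✗
l₃∈[|l₁−l₂|,l₁+l₂]=[1,5], have l₃=3
Σlᵢ = 8 ⇒ even

m_sum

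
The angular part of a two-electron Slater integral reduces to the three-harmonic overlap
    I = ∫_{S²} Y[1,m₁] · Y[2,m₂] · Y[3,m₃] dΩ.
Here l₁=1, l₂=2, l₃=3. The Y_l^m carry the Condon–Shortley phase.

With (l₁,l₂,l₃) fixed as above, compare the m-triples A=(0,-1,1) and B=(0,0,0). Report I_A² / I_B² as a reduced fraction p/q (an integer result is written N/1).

8/9

Shared (l₁,l₂,l₃)=(1,2,3): N and (l;000)² cancel in I_A²/I_B².
A: Δ = 0!·2!·4!/7! = 1/105; Racah Σ t=0..0: t=0:+1/6 = 1/6; ⇒ 3j(1 2 3; 0 -1 1)² = 8/105, sgn +1
B: Δ = 0!·2!·4!/7! = 1/105; Racah Σ t=0..0: t=0:+1/4 = 1/4; ⇒ 3j(1 2 3; 0 0 0)² = 3/35, sgn -1
I_A²/I_B² = (8/105)/(3/35) = 8/9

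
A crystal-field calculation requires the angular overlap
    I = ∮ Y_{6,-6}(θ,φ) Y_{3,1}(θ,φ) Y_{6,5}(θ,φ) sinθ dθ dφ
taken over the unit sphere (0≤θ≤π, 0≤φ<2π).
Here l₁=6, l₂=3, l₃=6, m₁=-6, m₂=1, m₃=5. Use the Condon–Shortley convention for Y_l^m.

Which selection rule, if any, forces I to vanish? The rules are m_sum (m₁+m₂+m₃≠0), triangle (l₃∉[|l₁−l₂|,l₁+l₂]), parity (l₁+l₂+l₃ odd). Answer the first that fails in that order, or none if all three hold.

azimuthal sum: -6 + 1 + 5 = 0  ✓
3 ≤ 6 ≤ 9 (triangle on l)  ✓
L = 6 + 3 + 6 = 15 (odd)  ✗

parity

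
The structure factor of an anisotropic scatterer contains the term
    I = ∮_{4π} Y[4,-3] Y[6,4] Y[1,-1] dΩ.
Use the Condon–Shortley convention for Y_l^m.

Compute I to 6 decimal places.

l₃=1 ∉ [2,10] — triangle fails ⇒ I = 0

0.000000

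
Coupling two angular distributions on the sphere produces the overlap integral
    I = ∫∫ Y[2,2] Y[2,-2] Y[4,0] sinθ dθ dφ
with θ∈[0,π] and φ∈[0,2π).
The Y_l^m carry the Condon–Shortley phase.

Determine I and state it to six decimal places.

Rules hold: Σm=0, L=8 even, 0≤4≤4.
N = 5·5·9 = 225
Δ = 0!·4!·4!/9! = 1/630
Racah Σ t=0..0: t=0:+1/16 = 1/16
⇒ 3j(2 2 4; 0 0 0)² = 2/35, sgn +1
Racah Σ t=0..0: t=0:+1/576 = 1/576
⇒ 3j(2 2 4; 2 -2 0)² = 1/630, sgn +1
4πI² = N·(3j₀)²·(3jₘ)² = 1/49
I = +1·√(0.0204082/4π) = 0.04029926

0.040299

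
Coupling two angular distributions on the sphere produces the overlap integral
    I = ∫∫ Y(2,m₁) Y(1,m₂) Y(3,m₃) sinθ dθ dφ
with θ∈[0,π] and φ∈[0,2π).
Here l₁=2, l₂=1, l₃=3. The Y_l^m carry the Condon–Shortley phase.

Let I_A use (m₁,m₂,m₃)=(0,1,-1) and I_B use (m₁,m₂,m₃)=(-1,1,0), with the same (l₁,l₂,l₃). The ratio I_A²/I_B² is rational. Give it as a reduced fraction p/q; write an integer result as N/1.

2/1

Same 2,1,3: normalisation and zero-m 3j drop out of the ratio.
A: Δ: 0! 4! 2! / 7! → 1/105; sum: t=0:+1/8 = 1/8; 3j²(2 1 3; 0 1 -1) = Δ·Π!·Σ² = 2/35  (sign +1)
B: Δ: 0! 4! 2! / 7! → 1/105; sum: t=0:+1/12 = 1/12; 3j²(2 1 3; -1 1 0) = Δ·Π!·Σ² = 1/35  (sign -1)
I_A²/I_B² = (2/35)/(1/35) = 2/1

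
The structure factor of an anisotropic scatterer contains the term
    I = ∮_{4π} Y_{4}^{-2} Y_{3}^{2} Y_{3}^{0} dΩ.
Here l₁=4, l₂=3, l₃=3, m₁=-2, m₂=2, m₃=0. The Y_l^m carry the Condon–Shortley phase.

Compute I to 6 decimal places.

m-sum 0 ✓  L=10 even ✓  1≤3≤7 ✓
Π(2lᵢ+1) = 9×7×7 = 441
triangle coeff Δ(4,3,3) = 1/34650
Σ_t [1,3]: t=1:−1/72 t=2:+1/16 t=3:−1/72 = 5/144
(3j)²=2/77 [(4 3 3; 0 0 0)], sign=-1
Σ_t [3,4]: t=3:−1/72 t=4:+1/96 = -1/288
(3j)²=1/462 [(4 3 3; -2 2 0)], sign=+1
⇒ 4πI² = 3/121
I = (-1)√(3/121/(4π)) = -0.04441841

-0.044418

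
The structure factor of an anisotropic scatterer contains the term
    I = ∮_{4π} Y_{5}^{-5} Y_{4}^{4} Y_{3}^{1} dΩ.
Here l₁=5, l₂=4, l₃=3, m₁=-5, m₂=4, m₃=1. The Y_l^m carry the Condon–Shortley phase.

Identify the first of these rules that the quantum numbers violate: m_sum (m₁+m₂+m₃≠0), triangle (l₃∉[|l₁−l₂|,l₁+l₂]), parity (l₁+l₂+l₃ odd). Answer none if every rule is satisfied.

azimuthal sum: -5 + 4 + 1 = 0  ✓
1 ≤ 3 ≤ 9 (triangle on l)  ✓
L = 5 + 4 + 3 = 12 (even)  ✓

none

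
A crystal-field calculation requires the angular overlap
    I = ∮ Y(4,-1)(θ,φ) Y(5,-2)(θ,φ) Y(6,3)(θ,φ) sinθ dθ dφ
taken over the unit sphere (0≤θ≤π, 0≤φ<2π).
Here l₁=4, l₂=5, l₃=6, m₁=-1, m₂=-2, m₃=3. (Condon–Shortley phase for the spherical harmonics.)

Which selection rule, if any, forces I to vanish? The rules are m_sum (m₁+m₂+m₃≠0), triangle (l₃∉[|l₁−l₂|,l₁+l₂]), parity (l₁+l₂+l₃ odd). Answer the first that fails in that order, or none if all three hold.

parity

azimuthal sum: -1 − 2 + 3 = 0  ✓
1 ≤ 6 ≤ 9 (triangle on l)  ✓
L = 4 + 5 + 6 = 15 (odd)  ✗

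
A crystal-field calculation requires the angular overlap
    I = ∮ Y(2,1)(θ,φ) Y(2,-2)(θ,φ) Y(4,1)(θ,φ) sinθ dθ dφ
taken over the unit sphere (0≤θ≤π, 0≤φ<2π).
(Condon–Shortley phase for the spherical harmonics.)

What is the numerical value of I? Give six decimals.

-0.090112

m-sum 0 ✓  L=8 even ✓  0≤4≤4 ✓
Π(2lᵢ+1) = 5×5×9 = 225
triangle coeff Δ(2,2,4) = 1/630
Σ_t [0,0]: t=0:+1/16 = 1/16
(3j)²=2/35 [(2 2 4; 0 0 0)], sign=+1
Σ_t [0,0]: t=0:+1/144 = 1/144
(3j)²=1/126 [(2 2 4; 1 -2 1)], sign=-1
⇒ 4πI² = 5/49
I = (-1)√(5/49/(4π)) = -0.09011188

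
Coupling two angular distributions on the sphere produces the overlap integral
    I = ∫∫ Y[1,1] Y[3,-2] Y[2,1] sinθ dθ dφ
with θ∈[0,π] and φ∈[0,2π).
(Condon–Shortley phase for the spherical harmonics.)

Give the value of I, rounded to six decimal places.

0.261169

m-sum 0 ✓  L=6 even ✓  2≤2≤4 ✓
Π(2lᵢ+1) = 3×7×5 = 105
triangle coeff Δ(1,3,2) = 1/105
Σ_t [1,1]: t=1:−1/4 = -1/4
(3j)²=3/35 [(1 3 2; 0 0 0)], sign=-1
Σ_t [0,0]: t=0:+1/12 = 1/12
(3j)²=2/21 [(1 3 2; 1 -2 1)], sign=-1
⇒ 4πI² = 6/7
I = (+1)√(6/7/(4π)) = 0.26116903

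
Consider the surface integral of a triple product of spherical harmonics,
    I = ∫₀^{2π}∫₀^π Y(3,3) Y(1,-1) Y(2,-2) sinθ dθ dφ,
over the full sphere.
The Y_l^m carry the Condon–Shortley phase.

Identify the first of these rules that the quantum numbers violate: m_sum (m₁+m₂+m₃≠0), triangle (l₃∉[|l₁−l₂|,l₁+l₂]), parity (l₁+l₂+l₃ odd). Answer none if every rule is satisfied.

Σmᵢ = 0  ✓
l₃∈[|l₁−l₂|,l₁+l₂]=[2,4], have l₃=2  ✓
Σlᵢ = 6 ⇒ even  ✓

none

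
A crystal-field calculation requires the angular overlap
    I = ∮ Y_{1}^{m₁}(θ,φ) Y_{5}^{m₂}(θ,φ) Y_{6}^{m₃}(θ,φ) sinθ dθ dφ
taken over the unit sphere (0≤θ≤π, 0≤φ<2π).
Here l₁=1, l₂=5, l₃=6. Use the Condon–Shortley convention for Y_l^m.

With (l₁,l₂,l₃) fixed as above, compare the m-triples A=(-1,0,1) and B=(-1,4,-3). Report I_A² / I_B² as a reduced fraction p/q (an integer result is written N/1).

Same 1,5,6: normalisation and zero-m 3j drop out of the ratio.
A: Δ: 0! 2! 10! / 13! → 1/858; sum: t=0:+1/28800 = 1/28800; 3j²(1 5 6; -1 0 1) = Δ·Π!·Σ² = 7/286  (sign -1)
B: Δ: 0! 2! 10! / 13! → 1/858; sum: t=0:+1/725760 = 1/725760; 3j²(1 5 6; -1 4 -3) = Δ·Π!·Σ² = 1/286  (sign -1)
I_A²/I_B² = (7/286)/(1/286) = 7/1

7/1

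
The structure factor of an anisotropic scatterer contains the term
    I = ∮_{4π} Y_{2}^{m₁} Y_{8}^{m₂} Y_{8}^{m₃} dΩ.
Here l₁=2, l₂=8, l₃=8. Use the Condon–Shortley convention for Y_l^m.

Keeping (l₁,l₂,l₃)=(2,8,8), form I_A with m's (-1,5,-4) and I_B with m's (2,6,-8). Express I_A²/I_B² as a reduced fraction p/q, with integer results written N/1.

Same 2,8,8: normalisation and zero-m 3j drop out of the ratio.
A: Δ: 2! 2! 14! / 19! → 1/348840; sum: t=1:−1/1916006400 t=2:+1/479001600 = 1/638668800; 3j²(2 8 8; -1 5 -4) = Δ·Π!·Σ² = 117/6460  (sign +1)
B: Δ: 2! 2! 14! / 19! → 1/348840; sum: t=0:+1/348713164800 = 1/348713164800; 3j²(2 8 8; 2 6 -8) = Δ·Π!·Σ² = 2/969  (sign +1)
I_A²/I_B² = (117/6460)/(2/969) = 351/40

351/40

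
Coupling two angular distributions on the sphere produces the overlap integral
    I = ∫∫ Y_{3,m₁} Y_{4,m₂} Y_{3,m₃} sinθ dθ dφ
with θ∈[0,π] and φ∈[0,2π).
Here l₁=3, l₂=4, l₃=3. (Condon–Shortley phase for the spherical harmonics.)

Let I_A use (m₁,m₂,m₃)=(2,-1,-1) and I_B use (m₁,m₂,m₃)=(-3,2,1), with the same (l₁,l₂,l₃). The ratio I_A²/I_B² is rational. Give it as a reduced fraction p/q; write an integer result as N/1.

16/27

Shared (l₁,l₂,l₃)=(3,4,3): N and (l;000)² cancel in I_A²/I_B².
A: Δ = 4!·2!·4!/11! = 1/34650; Racah Σ t=0..1: t=0:+1/144 t=1:−1/48 = -1/72; ⇒ 3j(3 4 3; 2 -1 -1)² = 16/693, sgn -1
B: Δ = 4!·2!·4!/11! = 1/34650; Racah Σ t=4..4: t=4:+1/192 = 1/192; ⇒ 3j(3 4 3; -3 2 1)² = 3/77, sgn +1
I_A²/I_B² = (16/693)/(3/77) = 16/27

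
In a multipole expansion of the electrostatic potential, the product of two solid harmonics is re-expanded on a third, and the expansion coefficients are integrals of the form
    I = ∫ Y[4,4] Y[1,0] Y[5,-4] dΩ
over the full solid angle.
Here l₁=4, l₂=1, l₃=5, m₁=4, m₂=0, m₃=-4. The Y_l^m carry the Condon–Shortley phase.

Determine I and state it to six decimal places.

m-sum 0 ✓  L=10 even ✓  3≤5≤5 ✓
Π(2lᵢ+1) = 9×3×11 = 297
triangle coeff Δ(4,1,5) = 1/495
Σ_t [0,0]: t=0:+1/576 = 1/576
(3j)²=5/99 [(4 1 5; 0 0 0)], sign=-1
Σ_t [0,0]: t=0:+1/40320 = 1/40320
(3j)²=1/55 [(4 1 5; 4 0 -4)], sign=-1
⇒ 4πI² = 3/11
I = (+1)√(3/11/(4π)) = 0.14731920

0.147319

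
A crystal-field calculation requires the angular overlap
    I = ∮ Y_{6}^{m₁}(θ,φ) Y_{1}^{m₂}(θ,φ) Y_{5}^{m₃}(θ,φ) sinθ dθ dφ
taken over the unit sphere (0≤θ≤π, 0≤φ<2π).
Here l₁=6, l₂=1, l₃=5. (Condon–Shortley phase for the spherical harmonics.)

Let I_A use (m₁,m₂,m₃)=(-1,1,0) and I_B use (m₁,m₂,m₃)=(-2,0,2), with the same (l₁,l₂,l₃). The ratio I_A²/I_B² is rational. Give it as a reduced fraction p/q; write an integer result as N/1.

Shared (l₁,l₂,l₃)=(6,1,5): N and (l;000)² cancel in I_A²/I_B².
A: Δ = 2!·10!·0!/13! = 1/858; Racah Σ t=2..2: t=2:+1/28800 = 1/28800; ⇒ 3j(6 1 5; -1 1 0)² = 7/286, sgn -1
B: Δ = 2!·10!·0!/13! = 1/858; Racah Σ t=1..1: t=1:−1/30240 = -1/30240; ⇒ 3j(6 1 5; -2 0 2)² = 16/429, sgn +1
I_A²/I_B² = (7/286)/(16/429) = 21/32

21/32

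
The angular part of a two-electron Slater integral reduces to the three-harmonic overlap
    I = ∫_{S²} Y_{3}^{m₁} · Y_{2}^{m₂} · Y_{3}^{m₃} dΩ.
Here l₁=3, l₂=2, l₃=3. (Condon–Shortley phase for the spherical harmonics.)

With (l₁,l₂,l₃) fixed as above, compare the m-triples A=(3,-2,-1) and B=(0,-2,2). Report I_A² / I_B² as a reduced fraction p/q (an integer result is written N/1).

1/2

Same 3,2,3: normalisation and zero-m 3j drop out of the ratio.
A: Δ: 2! 4! 2! / 9! → 1/3780; sum: t=0:+1/96 = 1/96; 3j²(3 2 3; 3 -2 -1) = Δ·Π!·Σ² = 1/42  (sign +1)
B: Δ: 2! 4! 2! / 9! → 1/3780; sum: t=0:+1/24 = 1/24; 3j²(3 2 3; 0 -2 2) = Δ·Π!·Σ² = 1/21  (sign -1)
I_A²/I_B² = (1/42)/(1/21) = 1/2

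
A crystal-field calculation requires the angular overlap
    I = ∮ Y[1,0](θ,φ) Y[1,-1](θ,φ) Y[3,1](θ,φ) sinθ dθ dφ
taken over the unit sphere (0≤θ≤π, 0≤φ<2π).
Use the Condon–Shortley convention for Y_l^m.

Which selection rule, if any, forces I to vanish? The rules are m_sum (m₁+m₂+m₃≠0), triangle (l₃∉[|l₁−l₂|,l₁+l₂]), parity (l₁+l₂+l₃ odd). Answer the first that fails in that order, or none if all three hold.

azimuthal sum: 0 − 1 + 1 = 0  ✓
0 ≤ 3 ≤ 2 (triangle on l)  ✗
L = 1 + 1 + 3 = 5 (odd)

triangle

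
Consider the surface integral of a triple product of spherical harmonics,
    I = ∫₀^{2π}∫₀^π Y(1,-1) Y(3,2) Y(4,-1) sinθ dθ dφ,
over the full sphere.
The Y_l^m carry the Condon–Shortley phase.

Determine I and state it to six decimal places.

m-sum 0 ✓  L=8 even ✓  2≤4≤4 ✓
Π(2lᵢ+1) = 3×7×9 = 189
triangle coeff Δ(1,3,4) = 1/252
Σ_t [0,0]: t=0:+1/36 = 1/36
(3j)²=4/63 [(1 3 4; 0 0 0)], sign=+1
Σ_t [0,0]: t=0:+1/240 = 1/240
(3j)²=1/84 [(1 3 4; -1 2 -1)], sign=-1
⇒ 4πI² = 1/7
I = (-1)√(1/7/(4π)) = -0.10662181

-0.106622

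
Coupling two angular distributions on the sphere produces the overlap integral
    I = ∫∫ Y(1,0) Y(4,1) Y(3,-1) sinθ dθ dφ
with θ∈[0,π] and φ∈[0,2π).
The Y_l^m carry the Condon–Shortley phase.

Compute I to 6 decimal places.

Checks pass: Σm=0; 8 even; l₃=3∈[3,5].
(2·1+1)(2·4+1)(2·3+1) = 189
Δ: 2! 0! 6! / 9! → 1/252
sum: t=1:−1/36 = -1/36
3j²(1 4 3; 0 0 0) = Δ·Π!·Σ² = 4/63  (sign +1)
sum: t=1:−1/48 = -1/48
3j²(1 4 3; 0 1 -1) = Δ·Π!·Σ² = 5/84  (sign -1)
combine: 4πI² = 189·4/63·5/84 = 5/7
take √, sign -1: I = -0.23841361

-0.238414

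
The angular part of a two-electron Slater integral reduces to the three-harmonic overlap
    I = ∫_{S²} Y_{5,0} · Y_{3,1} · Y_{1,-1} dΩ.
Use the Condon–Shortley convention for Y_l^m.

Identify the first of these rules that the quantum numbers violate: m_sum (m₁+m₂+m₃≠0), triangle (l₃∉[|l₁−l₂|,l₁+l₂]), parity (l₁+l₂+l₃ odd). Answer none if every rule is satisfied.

azimuthal sum: 0 + 1 − 1 = 0  ✓
2 ≤ 1 ≤ 8 (triangle on l)  ✗
L = 5 + 3 + 1 = 9 (odd)

triangle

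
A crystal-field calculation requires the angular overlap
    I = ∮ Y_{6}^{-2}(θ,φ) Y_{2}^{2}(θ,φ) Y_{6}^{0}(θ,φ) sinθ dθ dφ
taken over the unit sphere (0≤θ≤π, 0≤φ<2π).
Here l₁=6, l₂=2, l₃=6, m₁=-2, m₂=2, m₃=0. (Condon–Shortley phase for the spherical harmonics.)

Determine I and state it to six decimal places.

Checks pass: Σm=0; 14 even; l₃=6∈[4,8].
(2·6+1)(2·2+1)(2·6+1) = 845
Δ: 2! 10! 2! / 15! → 1/90090
sum: t=0:+1/69120 t=1:−1/14400 t=2:+1/69120 = -7/172800
3j²(6 2 6; 0 0 0) = Δ·Π!·Σ² = 14/715  (sign -1)
sum: t=2:+1/69120 = 1/69120
3j²(6 2 6; -2 2 0) = Δ·Π!·Σ² = 4/143  (sign +1)
combine: 4πI² = 845·14/715·4/143 = 56/121
take √, sign -1: I = -0.19190947

-0.191909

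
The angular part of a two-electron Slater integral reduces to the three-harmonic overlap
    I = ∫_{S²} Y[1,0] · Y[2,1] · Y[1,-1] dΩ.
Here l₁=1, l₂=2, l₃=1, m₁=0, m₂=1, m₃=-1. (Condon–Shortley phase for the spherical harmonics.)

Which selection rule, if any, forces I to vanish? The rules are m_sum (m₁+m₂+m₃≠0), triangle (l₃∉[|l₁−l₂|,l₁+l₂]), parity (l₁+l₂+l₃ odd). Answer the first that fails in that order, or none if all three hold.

none

m₁+m₂+m₃ = 0 + 1 − 1 = 0  ✓
triangle: |1−2|=1 ≤ l₃=1 ≤ 1+2=3  ✓
parity: l₁+l₂+l₃ = 4 is even  ✓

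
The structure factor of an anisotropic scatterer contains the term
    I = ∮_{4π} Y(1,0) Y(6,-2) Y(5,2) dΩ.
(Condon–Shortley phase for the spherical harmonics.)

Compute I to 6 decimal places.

0.231133

m-sum 0 ✓  L=12 even ✓  5≤5≤7 ✓
Π(2lᵢ+1) = 3×13×11 = 429
triangle coeff Δ(1,6,5) = 1/858
Σ_t [1,1]: t=1:−1/14400 = -1/14400
(3j)²=6/143 [(1 6 5; 0 0 0)], sign=+1
Σ_t [1,1]: t=1:−1/30240 = -1/30240
(3j)²=16/429 [(1 6 5; 0 -2 2)], sign=+1
⇒ 4πI² = 96/143
I = (+1)√(96/143/(4π)) = 0.23113338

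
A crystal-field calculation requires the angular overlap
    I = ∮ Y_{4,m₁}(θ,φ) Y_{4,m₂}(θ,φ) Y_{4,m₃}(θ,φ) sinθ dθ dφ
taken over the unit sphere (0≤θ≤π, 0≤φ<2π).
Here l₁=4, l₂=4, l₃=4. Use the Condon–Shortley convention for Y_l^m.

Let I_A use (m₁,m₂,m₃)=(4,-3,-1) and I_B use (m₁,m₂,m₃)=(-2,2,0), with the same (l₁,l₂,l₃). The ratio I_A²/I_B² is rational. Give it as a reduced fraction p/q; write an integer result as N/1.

Same 4,4,4: normalisation and zero-m 3j drop out of the ratio.
A: Δ: 4! 4! 4! / 13! → 1/450450; sum: t=0:+1/3456 = 1/3456; 3j²(4 4 4; 4 -3 -1) = Δ·Π!·Σ² = 35/1287  (sign -1)
B: Δ: 4! 4! 4! / 13! → 1/450450; sum: t=2:+1/2304 t=3:−1/216 t=4:+1/384 = -11/6912; 3j²(4 4 4; -2 2 0) = Δ·Π!·Σ² = 11/1638  (sign -1)
I_A²/I_B² = (35/1287)/(11/1638) = 490/121

490/121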